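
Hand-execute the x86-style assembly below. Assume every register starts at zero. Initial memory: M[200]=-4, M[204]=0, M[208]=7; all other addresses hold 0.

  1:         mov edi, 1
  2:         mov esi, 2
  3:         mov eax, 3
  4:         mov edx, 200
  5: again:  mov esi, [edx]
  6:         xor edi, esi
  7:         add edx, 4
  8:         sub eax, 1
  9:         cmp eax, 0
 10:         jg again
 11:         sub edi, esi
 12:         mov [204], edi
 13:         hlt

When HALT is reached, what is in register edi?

after mov edi, 1: edi=1
after mov esi, 2: esi=2
after mov eax, 3: eax=3
after mov edx, 200: edx=200
after mov esi, [edx]: esi=M[200]=-4
after xor edi, esi: edi=1^(-4)=-3
after add edx, 4: edx=200+4=204
after sub eax, 1: eax=3-1=2
cmp eax, 0  (cmp 2,0)
jg again: taken
after mov esi, [edx]: esi=M[204]=0
after xor edi, esi: edi=(-3)^0=-3
after add edx, 4: edx=204+4=208
after sub eax, 1: eax=2-1=1
cmp eax, 0  (cmp 1,0)
jg again: taken
after mov esi, [edx]: esi=M[208]=7
after xor edi, esi: edi=(-3)^7=-6
after add edx, 4: edx=208+4=212
after sub eax, 1: eax=1-1=0
cmp eax, 0  (cmp 0,0)
jg again: not taken
after sub edi, esi: edi=(-6)-7=-13
mov [204], edi → M[204]=-13
halt.

-13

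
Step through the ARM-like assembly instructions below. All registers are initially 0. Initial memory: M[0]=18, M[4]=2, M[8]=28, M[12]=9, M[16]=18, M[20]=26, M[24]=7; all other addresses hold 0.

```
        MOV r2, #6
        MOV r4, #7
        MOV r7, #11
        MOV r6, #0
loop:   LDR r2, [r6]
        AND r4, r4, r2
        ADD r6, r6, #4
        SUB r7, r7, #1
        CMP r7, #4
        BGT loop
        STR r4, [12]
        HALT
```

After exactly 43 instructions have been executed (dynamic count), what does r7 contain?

5

after MOV r2, #6: r2=6
after MOV r4, #7: r4=7
after MOV r7, #11: r7=11
after MOV r6, #0: r6=0
after LDR r2, [r6]: r2=M[0]=18
after AND r4, r4, r2: r4=7&18=2
after ADD r6, r6, #4: r6=0+4=4
after SUB r7, r7, #1: r7=11-1=10
CMP r7, #4  (cmp 10,4)
BGT loop: taken
after LDR r2, [r6]: r2=M[4]=2
after AND r4, r4, r2: r4=2&2=2
after ADD r6, r6, #4: r6=4+4=8
after SUB r7, r7, #1: r7=10-1=9
CMP r7, #4  (cmp 9,4)
BGT loop: taken
after LDR r2, [r6]: r2=M[8]=28
after AND r4, r4, r2: r4=2&28=0
after ADD r6, r6, #4: r6=8+4=12
after SUB r7, r7, #1: r7=9-1=8
CMP r7, #4  (cmp 8,4)
BGT loop: taken
after LDR r2, [r6]: r2=M[12]=9
after AND r4, r4, r2: r4=0&9=0
after ADD r6, r6, #4: r6=12+4=16
after SUB r7, r7, #1: r7=8-1=7
CMP r7, #4  (cmp 7,4)
BGT loop: taken
after LDR r2, [r6]: r2=M[16]=18
after AND r4, r4, r2: r4=0&18=0
after ADD r6, r6, #4: r6=16+4=20
after SUB r7, r7, #1: r7=7-1=6
CMP r7, #4  (cmp 6,4)
BGT loop: taken
after LDR r2, [r6]: r2=M[20]=26
after AND r4, r4, r2: r4=0&26=0
after ADD r6, r6, #4: r6=20+4=24
after SUB r7, r7, #1: r7=6-1=5
CMP r7, #4  (cmp 5,4)
BGT loop: taken
after LDR r2, [r6]: r2=M[24]=7
after AND r4, r4, r2: r4=0&7=0
after ADD r6, r6, #4: r6=24+4=28
After step 43: r7 = 5.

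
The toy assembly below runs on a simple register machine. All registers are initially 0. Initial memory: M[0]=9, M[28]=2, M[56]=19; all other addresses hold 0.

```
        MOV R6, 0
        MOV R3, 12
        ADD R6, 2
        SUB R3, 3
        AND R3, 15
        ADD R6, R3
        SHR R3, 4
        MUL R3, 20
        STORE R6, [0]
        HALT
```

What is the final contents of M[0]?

11

MOV R6, 0 → R6=0
MOV R3, 12 → R3=12
ADD R6, 2 → R6=0+2=2
SUB R3, 3 → R3=12-3=9
AND R3, 15 → R3=9&15=9
ADD R6, R3 → R6=2+9=11
SHR R3, 4 → R3=9>>4=0
MUL R3, 20 → R3=0*20=0
STORE R6, [0] → M[0]=11
halt.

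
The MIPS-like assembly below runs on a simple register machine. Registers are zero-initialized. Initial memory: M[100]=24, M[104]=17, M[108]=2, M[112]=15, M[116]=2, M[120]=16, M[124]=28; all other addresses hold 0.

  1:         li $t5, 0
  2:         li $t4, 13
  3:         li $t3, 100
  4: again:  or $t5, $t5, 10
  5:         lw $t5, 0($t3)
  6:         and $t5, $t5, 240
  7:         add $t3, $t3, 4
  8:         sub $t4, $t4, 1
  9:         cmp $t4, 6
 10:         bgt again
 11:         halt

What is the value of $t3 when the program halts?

128

$t5=0
$t4=13
$t3=100
$t5=0|10=10
$t5=M[100]=24
$t5=24&240=16
$t3=100+4=104
$t4=13-1=12
cmp $t4, 6  (cmp 12,6)
bgt again: taken
$t5=16|10=26
$t5=M[104]=17
$t5=17&240=16
$t3=104+4=108
$t4=12-1=11
cmp $t4, 6  (cmp 11,6)
bgt again: taken
$t5=16|10=26
$t5=M[108]=2
$t5=2&240=0
$t3=108+4=112
$t4=11-1=10
cmp $t4, 6  (cmp 10,6)
bgt again: taken
$t5=0|10=10
$t5=M[112]=15
$t5=15&240=0
$t3=112+4=116
$t4=10-1=9
cmp $t4, 6  (cmp 9,6)
bgt again: taken
$t5=0|10=10
$t5=M[116]=2
$t5=2&240=0
$t3=116+4=120
$t4=9-1=8
cmp $t4, 6  (cmp 8,6)
bgt again: taken
$t5=0|10=10
$t5=M[120]=16
$t5=16&240=16
$t3=120+4=124
$t4=8-1=7
cmp $t4, 6  (cmp 7,6)
bgt again: taken
$t5=16|10=26
$t5=M[124]=28
$t5=28&240=16
$t3=124+4=128
$t4=7-1=6
cmp $t4, 6  (cmp 6,6)
bgt again: not taken
halt.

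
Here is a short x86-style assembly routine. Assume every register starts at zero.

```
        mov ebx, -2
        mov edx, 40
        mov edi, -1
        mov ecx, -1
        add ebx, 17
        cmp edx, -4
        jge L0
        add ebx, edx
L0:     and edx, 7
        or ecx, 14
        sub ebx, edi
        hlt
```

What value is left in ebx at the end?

16

ebx=-2
edx=40
edi=-1
ecx=-1
ebx=(-2)+17=15
cmp edx, -4  (cmp 40,-4)
jge L0: taken
edx=40&7=0
ecx=(-1)|14=-1
ebx=15-(-1)=16
halt.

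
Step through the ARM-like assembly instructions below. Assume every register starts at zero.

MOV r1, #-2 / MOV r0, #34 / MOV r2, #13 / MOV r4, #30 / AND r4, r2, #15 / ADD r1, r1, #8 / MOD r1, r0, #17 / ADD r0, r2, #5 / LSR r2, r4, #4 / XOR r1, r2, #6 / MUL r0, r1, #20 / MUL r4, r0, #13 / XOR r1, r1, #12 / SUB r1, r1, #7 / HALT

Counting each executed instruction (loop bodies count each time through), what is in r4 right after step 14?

1560

MOV r1, #-2 → r1=-2
MOV r0, #34 → r0=34
MOV r2, #13 → r2=13
MOV r4, #30 → r4=30
AND r4, r2, #15 → r4=13&15=13
ADD r1, r1, #8 → r1=(-2)+8=6
MOD r1, r0, #17 → r1=34%17=0
ADD r0, r2, #5 → r0=13+5=18
LSR r2, r4, #4 → r2=13>>4=0
XOR r1, r2, #6 → r1=0^6=6
MUL r0, r1, #20 → r0=6*20=120
MUL r4, r0, #13 → r4=120*13=1560
XOR r1, r1, #12 → r1=6^12=10
SUB r1, r1, #7 → r1=10-7=3
After step 14: r4 = 1560.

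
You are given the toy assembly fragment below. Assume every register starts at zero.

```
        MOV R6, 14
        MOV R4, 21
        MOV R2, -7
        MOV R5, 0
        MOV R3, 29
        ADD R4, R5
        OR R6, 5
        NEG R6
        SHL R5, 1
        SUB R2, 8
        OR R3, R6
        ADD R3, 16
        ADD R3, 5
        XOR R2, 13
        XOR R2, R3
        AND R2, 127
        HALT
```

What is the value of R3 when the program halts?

18

after MOV R6, 14: R6=14
after MOV R4, 21: R4=21
after MOV R2, -7: R2=-7
after MOV R5, 0: R5=0
after MOV R3, 29: R3=29
after ADD R4, R5: R4=21+0=21
after OR R6, 5: R6=14|5=15
after NEG R6: R6=-(15)=-15
after SHL R5, 1: R5=0<<1=0
after SUB R2, 8: R2=(-7)-8=-15
after OR R3, R6: R3=29|(-15)=-3
after ADD R3, 16: R3=(-3)+16=13
after ADD R3, 5: R3=13+5=18
after XOR R2, 13: R2=(-15)^13=-4
after XOR R2, R3: R2=(-4)^18=-18
after AND R2, 127: R2=(-18)&127=110
halt.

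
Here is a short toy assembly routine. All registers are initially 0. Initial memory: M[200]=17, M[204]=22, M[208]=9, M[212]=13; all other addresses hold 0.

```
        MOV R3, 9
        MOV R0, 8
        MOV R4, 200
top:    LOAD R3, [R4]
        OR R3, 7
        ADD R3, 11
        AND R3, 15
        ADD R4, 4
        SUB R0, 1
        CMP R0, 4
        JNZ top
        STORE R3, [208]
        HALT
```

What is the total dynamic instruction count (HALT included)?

37

after MOV R3, 9: R3=9
after MOV R0, 8: R0=8
after MOV R4, 200: R4=200
after LOAD R3, [R4]: R3=M[200]=17
after OR R3, 7: R3=17|7=23
after ADD R3, 11: R3=23+11=34
after AND R3, 15: R3=34&15=2
after ADD R4, 4: R4=200+4=204
after SUB R0, 1: R0=8-1=7
CMP R0, 4  (cmp 7,4)
JNZ top: taken
after LOAD R3, [R4]: R3=M[204]=22
after OR R3, 7: R3=22|7=23
after ADD R3, 11: R3=23+11=34
after AND R3, 15: R3=34&15=2
after ADD R4, 4: R4=204+4=208
after SUB R0, 1: R0=7-1=6
CMP R0, 4  (cmp 6,4)
JNZ top: taken
after LOAD R3, [R4]: R3=M[208]=9
after OR R3, 7: R3=9|7=15
after ADD R3, 11: R3=15+11=26
after AND R3, 15: R3=26&15=10
after ADD R4, 4: R4=208+4=212
after SUB R0, 1: R0=6-1=5
CMP R0, 4  (cmp 5,4)
JNZ top: taken
after LOAD R3, [R4]: R3=M[212]=13
after OR R3, 7: R3=13|7=15
after ADD R3, 11: R3=15+11=26
after AND R3, 15: R3=26&15=10
after ADD R4, 4: R4=212+4=216
after SUB R0, 1: R0=5-1=4
CMP R0, 4  (cmp 4,4)
JNZ top: not taken
STORE R3, [208] → M[208]=10
halt.
Total executed instructions: 37.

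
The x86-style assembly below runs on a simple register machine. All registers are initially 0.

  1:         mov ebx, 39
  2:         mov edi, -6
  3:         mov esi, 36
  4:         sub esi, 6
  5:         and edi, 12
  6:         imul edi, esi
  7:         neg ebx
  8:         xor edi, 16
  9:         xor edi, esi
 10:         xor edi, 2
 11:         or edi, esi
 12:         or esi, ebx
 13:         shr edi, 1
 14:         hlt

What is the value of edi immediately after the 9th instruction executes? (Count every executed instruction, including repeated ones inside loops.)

ebx=39
edi=-6
esi=36
esi=36-6=30
edi=(-6)&12=8
edi=8*30=240
ebx=-(39)=-39
edi=240^16=224
edi=224^30=254
After step 9: edi = 254.

254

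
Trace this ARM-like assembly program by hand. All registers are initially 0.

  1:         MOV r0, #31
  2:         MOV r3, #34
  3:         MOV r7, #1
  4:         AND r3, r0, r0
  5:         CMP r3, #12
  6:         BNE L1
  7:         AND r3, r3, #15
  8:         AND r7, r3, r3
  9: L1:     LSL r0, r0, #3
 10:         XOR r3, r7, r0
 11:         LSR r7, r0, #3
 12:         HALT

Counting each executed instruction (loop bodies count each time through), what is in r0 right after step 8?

248

MOV r0, #31 → r0=31
MOV r3, #34 → r3=34
MOV r7, #1 → r7=1
AND r3, r0, r0 → r3=31&31=31
CMP r3, #12  (cmp 31,12)
BNE L1: taken
LSL r0, r0, #3 → r0=31<<3=248
XOR r3, r7, r0 → r3=1^248=249
After step 8: r0 = 248.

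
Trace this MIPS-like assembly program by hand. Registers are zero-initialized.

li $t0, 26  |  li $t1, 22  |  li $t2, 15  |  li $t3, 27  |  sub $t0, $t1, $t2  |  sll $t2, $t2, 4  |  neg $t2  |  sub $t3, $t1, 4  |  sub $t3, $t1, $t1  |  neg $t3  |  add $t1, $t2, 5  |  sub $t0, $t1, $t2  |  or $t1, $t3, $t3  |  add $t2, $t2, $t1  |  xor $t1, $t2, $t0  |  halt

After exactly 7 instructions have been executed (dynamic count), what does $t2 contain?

li $t0, 26 → $t0=26
li $t1, 22 → $t1=22
li $t2, 15 → $t2=15
li $t3, 27 → $t3=27
sub $t0, $t1, $t2 → $t0=22-15=7
sll $t2, $t2, 4 → $t2=15<<4=240
neg $t2 → $t2=-(240)=-240
After step 7: $t2 = -240.

-240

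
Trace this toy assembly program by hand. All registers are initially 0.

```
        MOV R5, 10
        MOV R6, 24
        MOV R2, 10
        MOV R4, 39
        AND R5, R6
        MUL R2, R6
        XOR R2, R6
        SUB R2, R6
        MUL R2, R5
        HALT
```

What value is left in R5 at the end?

8

MOV R5, 10 → R5=10
MOV R6, 24 → R6=24
MOV R2, 10 → R2=10
MOV R4, 39 → R4=39
AND R5, R6 → R5=10&24=8
MUL R2, R6 → R2=10*24=240
XOR R2, R6 → R2=240^24=232
SUB R2, R6 → R2=232-24=208
MUL R2, R5 → R2=208*8=1664
halt.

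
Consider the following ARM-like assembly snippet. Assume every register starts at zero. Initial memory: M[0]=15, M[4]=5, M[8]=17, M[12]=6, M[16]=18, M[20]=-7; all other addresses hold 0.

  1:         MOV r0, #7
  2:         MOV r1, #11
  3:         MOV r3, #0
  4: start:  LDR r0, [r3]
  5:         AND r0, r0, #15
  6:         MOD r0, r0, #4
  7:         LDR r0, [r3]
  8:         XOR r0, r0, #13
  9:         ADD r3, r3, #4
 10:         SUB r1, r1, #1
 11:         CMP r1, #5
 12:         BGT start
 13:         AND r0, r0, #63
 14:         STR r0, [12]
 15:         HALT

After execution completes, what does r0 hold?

52

r0=7
r1=11
r3=0
r0=M[0]=15
r0=15&15=15
r0=15%4=3
r0=M[0]=15
r0=15^13=2
r3=0+4=4
r1=11-1=10
CMP r1, #5  (cmp 10,5)
BGT start: taken
r0=M[4]=5
r0=5&15=5
r0=5%4=1
r0=M[4]=5
r0=5^13=8
r3=4+4=8
r1=10-1=9
CMP r1, #5  (cmp 9,5)
BGT start: taken
r0=M[8]=17
r0=17&15=1
r0=1%4=1
r0=M[8]=17
r0=17^13=28
r3=8+4=12
r1=9-1=8
CMP r1, #5  (cmp 8,5)
BGT start: taken
r0=M[12]=6
r0=6&15=6
r0=6%4=2
r0=M[12]=6
r0=6^13=11
r3=12+4=16
r1=8-1=7
CMP r1, #5  (cmp 7,5)
BGT start: taken
r0=M[16]=18
r0=18&15=2
r0=2%4=2
r0=M[16]=18
r0=18^13=31
r3=16+4=20
r1=7-1=6
CMP r1, #5  (cmp 6,5)
BGT start: taken
r0=M[20]=-7
r0=(-7)&15=9
r0=9%4=1
r0=M[20]=-7
r0=(-7)^13=-12
r3=20+4=24
r1=6-1=5
CMP r1, #5  (cmp 5,5)
BGT start: not taken
r0=(-12)&63=52
STR r0, [12] → M[12]=52
halt.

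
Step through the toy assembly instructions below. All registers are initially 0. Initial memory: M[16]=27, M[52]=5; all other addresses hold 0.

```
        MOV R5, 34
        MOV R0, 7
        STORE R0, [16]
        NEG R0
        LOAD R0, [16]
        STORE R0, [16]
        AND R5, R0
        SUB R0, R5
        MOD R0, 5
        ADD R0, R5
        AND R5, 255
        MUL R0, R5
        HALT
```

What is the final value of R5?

2

MOV R5, 34 → R5=34
MOV R0, 7 → R0=7
STORE R0, [16] → M[16]=7
NEG R0 → R0=-(7)=-7
LOAD R0, [16] → R0=M[16]=7
STORE R0, [16] → M[16]=7
AND R5, R0 → R5=34&7=2
SUB R0, R5 → R0=7-2=5
MOD R0, 5 → R0=5%5=0
ADD R0, R5 → R0=0+2=2
AND R5, 255 → R5=2&255=2
MUL R0, R5 → R0=2*2=4
halt.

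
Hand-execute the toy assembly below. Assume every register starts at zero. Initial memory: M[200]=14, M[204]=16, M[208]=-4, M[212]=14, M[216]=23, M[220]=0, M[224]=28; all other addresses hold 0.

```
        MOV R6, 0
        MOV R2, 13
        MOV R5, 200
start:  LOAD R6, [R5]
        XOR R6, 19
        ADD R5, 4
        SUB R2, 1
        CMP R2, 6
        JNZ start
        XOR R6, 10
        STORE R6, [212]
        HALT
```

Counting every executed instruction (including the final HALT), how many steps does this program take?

48

after MOV R6, 0: R6=0
after MOV R2, 13: R2=13
after MOV R5, 200: R5=200
after LOAD R6, [R5]: R6=M[200]=14
after XOR R6, 19: R6=14^19=29
after ADD R5, 4: R5=200+4=204
after SUB R2, 1: R2=13-1=12
CMP R2, 6  (cmp 12,6)
JNZ start: taken
after LOAD R6, [R5]: R6=M[204]=16
after XOR R6, 19: R6=16^19=3
after ADD R5, 4: R5=204+4=208
after SUB R2, 1: R2=12-1=11
CMP R2, 6  (cmp 11,6)
JNZ start: taken
after LOAD R6, [R5]: R6=M[208]=-4
after XOR R6, 19: R6=(-4)^19=-17
after ADD R5, 4: R5=208+4=212
after SUB R2, 1: R2=11-1=10
CMP R2, 6  (cmp 10,6)
JNZ start: taken
after LOAD R6, [R5]: R6=M[212]=14
after XOR R6, 19: R6=14^19=29
after ADD R5, 4: R5=212+4=216
after SUB R2, 1: R2=10-1=9
CMP R2, 6  (cmp 9,6)
JNZ start: taken
after LOAD R6, [R5]: R6=M[216]=23
after XOR R6, 19: R6=23^19=4
after ADD R5, 4: R5=216+4=220
after SUB R2, 1: R2=9-1=8
CMP R2, 6  (cmp 8,6)
JNZ start: taken
after LOAD R6, [R5]: R6=M[220]=0
after XOR R6, 19: R6=0^19=19
after ADD R5, 4: R5=220+4=224
after SUB R2, 1: R2=8-1=7
CMP R2, 6  (cmp 7,6)
JNZ start: taken
after LOAD R6, [R5]: R6=M[224]=28
after XOR R6, 19: R6=28^19=15
after ADD R5, 4: R5=224+4=228
after SUB R2, 1: R2=7-1=6
CMP R2, 6  (cmp 6,6)
JNZ start: not taken
after XOR R6, 10: R6=15^10=5
STORE R6, [212] → M[212]=5
halt.
Total executed instructions: 48.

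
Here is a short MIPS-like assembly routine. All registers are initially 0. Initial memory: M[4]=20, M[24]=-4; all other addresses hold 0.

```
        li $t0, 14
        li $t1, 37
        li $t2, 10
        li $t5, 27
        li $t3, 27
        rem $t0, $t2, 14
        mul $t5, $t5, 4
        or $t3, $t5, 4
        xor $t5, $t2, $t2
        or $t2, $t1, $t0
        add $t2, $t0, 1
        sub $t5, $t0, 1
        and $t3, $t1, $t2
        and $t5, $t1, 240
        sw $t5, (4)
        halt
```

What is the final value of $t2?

after li $t0, 14: $t0=14
after li $t1, 37: $t1=37
after li $t2, 10: $t2=10
after li $t5, 27: $t5=27
after li $t3, 27: $t3=27
after rem $t0, $t2, 14: $t0=10%14=10
after mul $t5, $t5, 4: $t5=27*4=108
after or $t3, $t5, 4: $t3=108|4=108
after xor $t5, $t2, $t2: $t5=10^10=0
after or $t2, $t1, $t0: $t2=37|10=47
after add $t2, $t0, 1: $t2=10+1=11
after sub $t5, $t0, 1: $t5=10-1=9
after and $t3, $t1, $t2: $t3=37&11=1
after and $t5, $t1, 240: $t5=37&240=32
sw $t5, (4) → M[4]=32
halt.

11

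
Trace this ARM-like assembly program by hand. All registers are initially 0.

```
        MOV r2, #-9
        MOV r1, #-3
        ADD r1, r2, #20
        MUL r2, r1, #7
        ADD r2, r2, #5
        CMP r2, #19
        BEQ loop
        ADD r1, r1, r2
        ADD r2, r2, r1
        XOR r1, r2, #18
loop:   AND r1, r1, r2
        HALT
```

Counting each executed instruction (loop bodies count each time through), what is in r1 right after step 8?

93

after MOV r2, #-9: r2=-9
after MOV r1, #-3: r1=-3
after ADD r1, r2, #20: r1=(-9)+20=11
after MUL r2, r1, #7: r2=11*7=77
after ADD r2, r2, #5: r2=77+5=82
CMP r2, #19  (cmp 82,19)
BEQ loop: not taken
after ADD r1, r1, r2: r1=11+82=93
After step 8: r1 = 93.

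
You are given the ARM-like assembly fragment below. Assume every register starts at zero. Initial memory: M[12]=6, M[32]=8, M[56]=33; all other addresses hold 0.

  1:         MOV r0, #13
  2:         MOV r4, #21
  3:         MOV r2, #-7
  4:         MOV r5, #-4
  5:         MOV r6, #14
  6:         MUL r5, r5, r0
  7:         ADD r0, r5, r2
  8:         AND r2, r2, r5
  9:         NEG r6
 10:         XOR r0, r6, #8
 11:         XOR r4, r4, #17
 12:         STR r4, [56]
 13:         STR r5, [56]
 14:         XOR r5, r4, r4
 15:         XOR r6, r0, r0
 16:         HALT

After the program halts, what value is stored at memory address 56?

-52

MOV r0, #13 → r0=13
MOV r4, #21 → r4=21
MOV r2, #-7 → r2=-7
MOV r5, #-4 → r5=-4
MOV r6, #14 → r6=14
MUL r5, r5, r0 → r5=(-4)*13=-52
ADD r0, r5, r2 → r0=(-52)+(-7)=-59
AND r2, r2, r5 → r2=(-7)&(-52)=-56
NEG r6 → r6=-(14)=-14
XOR r0, r6, #8 → r0=(-14)^8=-6
XOR r4, r4, #17 → r4=21^17=4
STR r4, [56] → M[56]=4
STR r5, [56] → M[56]=-52
XOR r5, r4, r4 → r5=4^4=0
XOR r6, r0, r0 → r6=(-6)^(-6)=0
halt.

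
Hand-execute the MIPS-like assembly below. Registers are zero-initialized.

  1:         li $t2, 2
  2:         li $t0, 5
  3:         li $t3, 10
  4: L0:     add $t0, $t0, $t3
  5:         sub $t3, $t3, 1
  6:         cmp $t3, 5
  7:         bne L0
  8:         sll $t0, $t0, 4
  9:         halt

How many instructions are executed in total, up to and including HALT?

li $t2, 2 → $t2=2
li $t0, 5 → $t0=5
li $t3, 10 → $t3=10
add $t0, $t0, $t3 → $t0=5+10=15
sub $t3, $t3, 1 → $t3=10-1=9
cmp $t3, 5  (cmp 9,5)
bne L0: taken
add $t0, $t0, $t3 → $t0=15+9=24
sub $t3, $t3, 1 → $t3=9-1=8
cmp $t3, 5  (cmp 8,5)
bne L0: taken
add $t0, $t0, $t3 → $t0=24+8=32
sub $t3, $t3, 1 → $t3=8-1=7
cmp $t3, 5  (cmp 7,5)
bne L0: taken
add $t0, $t0, $t3 → $t0=32+7=39
sub $t3, $t3, 1 → $t3=7-1=6
cmp $t3, 5  (cmp 6,5)
bne L0: taken
add $t0, $t0, $t3 → $t0=39+6=45
sub $t3, $t3, 1 → $t3=6-1=5
cmp $t3, 5  (cmp 5,5)
bne L0: not taken
sll $t0, $t0, 4 → $t0=45<<4=720
halt.
Total executed instructions: 25.

25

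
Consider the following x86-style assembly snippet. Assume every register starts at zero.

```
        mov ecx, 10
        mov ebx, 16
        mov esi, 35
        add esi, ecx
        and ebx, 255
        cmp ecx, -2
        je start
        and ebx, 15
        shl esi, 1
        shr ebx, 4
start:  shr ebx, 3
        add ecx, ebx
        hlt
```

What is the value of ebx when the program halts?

0

ecx=10
ebx=16
esi=35
esi=35+10=45
ebx=16&255=16
cmp ecx, -2  (cmp 10,-2)
je start: not taken
ebx=16&15=0
esi=45<<1=90
ebx=0>>4=0
ebx=0>>3=0
ecx=10+0=10
halt.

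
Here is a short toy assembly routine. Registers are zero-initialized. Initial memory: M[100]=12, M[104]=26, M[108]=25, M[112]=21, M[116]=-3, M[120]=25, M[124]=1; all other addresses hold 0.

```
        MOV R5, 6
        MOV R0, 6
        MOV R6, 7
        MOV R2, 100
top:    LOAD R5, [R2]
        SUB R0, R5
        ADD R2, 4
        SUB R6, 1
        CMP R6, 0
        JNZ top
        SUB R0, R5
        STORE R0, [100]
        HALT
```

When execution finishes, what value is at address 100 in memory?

-102

after MOV R5, 6: R5=6
after MOV R0, 6: R0=6
after MOV R6, 7: R6=7
after MOV R2, 100: R2=100
after LOAD R5, [R2]: R5=M[100]=12
after SUB R0, R5: R0=6-12=-6
after ADD R2, 4: R2=100+4=104
after SUB R6, 1: R6=7-1=6
CMP R6, 0  (cmp 6,0)
JNZ top: taken
after LOAD R5, [R2]: R5=M[104]=26
after SUB R0, R5: R0=(-6)-26=-32
after ADD R2, 4: R2=104+4=108
after SUB R6, 1: R6=6-1=5
CMP R6, 0  (cmp 5,0)
JNZ top: taken
after LOAD R5, [R2]: R5=M[108]=25
after SUB R0, R5: R0=(-32)-25=-57
after ADD R2, 4: R2=108+4=112
after SUB R6, 1: R6=5-1=4
CMP R6, 0  (cmp 4,0)
JNZ top: taken
after LOAD R5, [R2]: R5=M[112]=21
after SUB R0, R5: R0=(-57)-21=-78
after ADD R2, 4: R2=112+4=116
after SUB R6, 1: R6=4-1=3
CMP R6, 0  (cmp 3,0)
JNZ top: taken
after LOAD R5, [R2]: R5=M[116]=-3
after SUB R0, R5: R0=(-78)-(-3)=-75
after ADD R2, 4: R2=116+4=120
after SUB R6, 1: R6=3-1=2
CMP R6, 0  (cmp 2,0)
JNZ top: taken
after LOAD R5, [R2]: R5=M[120]=25
after SUB R0, R5: R0=(-75)-25=-100
after ADD R2, 4: R2=120+4=124
after SUB R6, 1: R6=2-1=1
CMP R6, 0  (cmp 1,0)
JNZ top: taken
after LOAD R5, [R2]: R5=M[124]=1
after SUB R0, R5: R0=(-100)-1=-101
after ADD R2, 4: R2=124+4=128
after SUB R6, 1: R6=1-1=0
CMP R6, 0  (cmp 0,0)
JNZ top: not taken
after SUB R0, R5: R0=(-101)-1=-102
STORE R0, [100] → M[100]=-102
halt.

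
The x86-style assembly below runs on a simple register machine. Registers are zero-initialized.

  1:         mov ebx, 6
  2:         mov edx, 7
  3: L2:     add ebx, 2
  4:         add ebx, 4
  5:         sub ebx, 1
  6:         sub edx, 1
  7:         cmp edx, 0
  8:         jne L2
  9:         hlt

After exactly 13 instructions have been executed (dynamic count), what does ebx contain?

mov ebx, 6 → ebx=6
mov edx, 7 → edx=7
add ebx, 2 → ebx=6+2=8
add ebx, 4 → ebx=8+4=12
sub ebx, 1 → ebx=12-1=11
sub edx, 1 → edx=7-1=6
cmp edx, 0  (cmp 6,0)
jne L2: taken
add ebx, 2 → ebx=11+2=13
add ebx, 4 → ebx=13+4=17
sub ebx, 1 → ebx=17-1=16
sub edx, 1 → edx=6-1=5
cmp edx, 0  (cmp 5,0)
After step 13: ebx = 16.

16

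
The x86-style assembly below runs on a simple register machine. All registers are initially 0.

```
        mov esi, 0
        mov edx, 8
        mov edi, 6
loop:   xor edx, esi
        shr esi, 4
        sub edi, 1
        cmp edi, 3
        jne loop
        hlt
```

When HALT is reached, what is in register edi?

mov esi, 0 → esi=0
mov edx, 8 → edx=8
mov edi, 6 → edi=6
xor edx, esi → edx=8^0=8
shr esi, 4 → esi=0>>4=0
sub edi, 1 → edi=6-1=5
cmp edi, 3  (cmp 5,3)
jne loop: taken
xor edx, esi → edx=8^0=8
shr esi, 4 → esi=0>>4=0
sub edi, 1 → edi=5-1=4
cmp edi, 3  (cmp 4,3)
jne loop: taken
xor edx, esi → edx=8^0=8
shr esi, 4 → esi=0>>4=0
sub edi, 1 → edi=4-1=3
cmp edi, 3  (cmp 3,3)
jne loop: not taken
halt.

3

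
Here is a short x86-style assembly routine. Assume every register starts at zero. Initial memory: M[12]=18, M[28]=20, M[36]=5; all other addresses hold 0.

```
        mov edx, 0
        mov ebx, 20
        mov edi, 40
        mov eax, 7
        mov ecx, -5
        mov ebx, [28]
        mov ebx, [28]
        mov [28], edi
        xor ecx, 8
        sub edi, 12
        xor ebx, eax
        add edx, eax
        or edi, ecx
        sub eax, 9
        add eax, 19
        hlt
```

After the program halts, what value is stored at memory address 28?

mov edx, 0 → edx=0
mov ebx, 20 → ebx=20
mov edi, 40 → edi=40
mov eax, 7 → eax=7
mov ecx, -5 → ecx=-5
mov ebx, [28] → ebx=M[28]=20
mov ebx, [28] → ebx=M[28]=20
mov [28], edi → M[28]=40
xor ecx, 8 → ecx=(-5)^8=-13
sub edi, 12 → edi=40-12=28
xor ebx, eax → ebx=20^7=19
add edx, eax → edx=0+7=7
or edi, ecx → edi=28|(-13)=-1
sub eax, 9 → eax=7-9=-2
add eax, 19 → eax=(-2)+19=17
halt.

40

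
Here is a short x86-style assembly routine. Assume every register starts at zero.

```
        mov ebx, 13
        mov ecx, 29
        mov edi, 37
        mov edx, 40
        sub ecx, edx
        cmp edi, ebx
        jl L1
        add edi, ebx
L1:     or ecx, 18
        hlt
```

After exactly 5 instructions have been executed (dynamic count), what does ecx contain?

-11

ebx=13
ecx=29
edi=37
edx=40
ecx=29-40=-11
After step 5: ecx = -11.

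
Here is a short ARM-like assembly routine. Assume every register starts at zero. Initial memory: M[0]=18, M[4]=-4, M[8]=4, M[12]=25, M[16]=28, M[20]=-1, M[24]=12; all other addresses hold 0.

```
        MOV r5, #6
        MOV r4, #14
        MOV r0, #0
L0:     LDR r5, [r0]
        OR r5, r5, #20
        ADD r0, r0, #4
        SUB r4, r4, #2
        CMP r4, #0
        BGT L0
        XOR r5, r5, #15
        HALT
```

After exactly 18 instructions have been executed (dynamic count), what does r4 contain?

r5=6
r4=14
r0=0
r5=M[0]=18
r5=18|20=22
r0=0+4=4
r4=14-2=12
CMP r4, #0  (cmp 12,0)
BGT L0: taken
r5=M[4]=-4
r5=(-4)|20=-4
r0=4+4=8
r4=12-2=10
CMP r4, #0  (cmp 10,0)
BGT L0: taken
r5=M[8]=4
r5=4|20=20
r0=8+4=12
After step 18: r4 = 10.

10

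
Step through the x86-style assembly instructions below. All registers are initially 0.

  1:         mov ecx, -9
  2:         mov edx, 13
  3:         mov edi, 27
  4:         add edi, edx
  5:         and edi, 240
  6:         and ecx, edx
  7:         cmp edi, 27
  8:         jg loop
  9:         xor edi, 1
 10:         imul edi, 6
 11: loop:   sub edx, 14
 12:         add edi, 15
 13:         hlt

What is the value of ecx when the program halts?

ecx=-9
edx=13
edi=27
edi=27+13=40
edi=40&240=32
ecx=(-9)&13=5
cmp edi, 27  (cmp 32,27)
jg loop: taken
edx=13-14=-1
edi=32+15=47
halt.

5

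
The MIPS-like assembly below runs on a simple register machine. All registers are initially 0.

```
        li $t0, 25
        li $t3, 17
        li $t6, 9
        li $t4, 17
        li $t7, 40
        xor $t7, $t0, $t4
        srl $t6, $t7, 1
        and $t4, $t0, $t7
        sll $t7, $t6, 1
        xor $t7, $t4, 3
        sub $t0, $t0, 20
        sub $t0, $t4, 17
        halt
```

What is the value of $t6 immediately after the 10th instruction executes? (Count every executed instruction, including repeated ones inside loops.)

4

$t0=25
$t3=17
$t6=9
$t4=17
$t7=40
$t7=25^17=8
$t6=8>>1=4
$t4=25&8=8
$t7=4<<1=8
$t7=8^3=11
After step 10: $t6 = 4.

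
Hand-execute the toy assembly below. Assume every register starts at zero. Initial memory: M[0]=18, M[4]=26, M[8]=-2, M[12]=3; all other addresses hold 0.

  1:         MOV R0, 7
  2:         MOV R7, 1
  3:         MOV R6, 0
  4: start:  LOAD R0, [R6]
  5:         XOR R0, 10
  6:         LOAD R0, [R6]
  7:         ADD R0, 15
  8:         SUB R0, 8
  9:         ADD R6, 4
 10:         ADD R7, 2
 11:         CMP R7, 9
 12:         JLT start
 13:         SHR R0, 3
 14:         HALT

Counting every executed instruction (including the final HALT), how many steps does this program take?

41

MOV R0, 7 → R0=7
MOV R7, 1 → R7=1
MOV R6, 0 → R6=0
LOAD R0, [R6] → R0=M[0]=18
XOR R0, 10 → R0=18^10=24
LOAD R0, [R6] → R0=M[0]=18
ADD R0, 15 → R0=18+15=33
SUB R0, 8 → R0=33-8=25
ADD R6, 4 → R6=0+4=4
ADD R7, 2 → R7=1+2=3
CMP R7, 9  (cmp 3,9)
JLT start: taken
LOAD R0, [R6] → R0=M[4]=26
XOR R0, 10 → R0=26^10=16
LOAD R0, [R6] → R0=M[4]=26
ADD R0, 15 → R0=26+15=41
SUB R0, 8 → R0=41-8=33
ADD R6, 4 → R6=4+4=8
ADD R7, 2 → R7=3+2=5
CMP R7, 9  (cmp 5,9)
JLT start: taken
LOAD R0, [R6] → R0=M[8]=-2
XOR R0, 10 → R0=(-2)^10=-12
LOAD R0, [R6] → R0=M[8]=-2
ADD R0, 15 → R0=(-2)+15=13
SUB R0, 8 → R0=13-8=5
ADD R6, 4 → R6=8+4=12
ADD R7, 2 → R7=5+2=7
CMP R7, 9  (cmp 7,9)
JLT start: taken
LOAD R0, [R6] → R0=M[12]=3
XOR R0, 10 → R0=3^10=9
LOAD R0, [R6] → R0=M[12]=3
ADD R0, 15 → R0=3+15=18
SUB R0, 8 → R0=18-8=10
ADD R6, 4 → R6=12+4=16
ADD R7, 2 → R7=7+2=9
CMP R7, 9  (cmp 9,9)
JLT start: not taken
SHR R0, 3 → R0=10>>3=1
halt.
Total executed instructions: 41.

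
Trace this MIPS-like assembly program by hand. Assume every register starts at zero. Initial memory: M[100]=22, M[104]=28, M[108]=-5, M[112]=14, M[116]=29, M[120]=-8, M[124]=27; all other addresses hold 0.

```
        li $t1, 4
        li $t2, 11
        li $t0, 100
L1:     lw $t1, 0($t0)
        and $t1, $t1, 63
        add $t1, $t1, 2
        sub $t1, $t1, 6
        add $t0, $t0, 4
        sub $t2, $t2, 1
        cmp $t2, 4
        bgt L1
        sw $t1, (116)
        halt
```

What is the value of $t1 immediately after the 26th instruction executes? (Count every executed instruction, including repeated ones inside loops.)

55

li $t1, 4 → $t1=4
li $t2, 11 → $t2=11
li $t0, 100 → $t0=100
lw $t1, 0($t0) → $t1=M[100]=22
and $t1, $t1, 63 → $t1=22&63=22
add $t1, $t1, 2 → $t1=22+2=24
sub $t1, $t1, 6 → $t1=24-6=18
add $t0, $t0, 4 → $t0=100+4=104
sub $t2, $t2, 1 → $t2=11-1=10
cmp $t2, 4  (cmp 10,4)
bgt L1: taken
lw $t1, 0($t0) → $t1=M[104]=28
and $t1, $t1, 63 → $t1=28&63=28
add $t1, $t1, 2 → $t1=28+2=30
sub $t1, $t1, 6 → $t1=30-6=24
add $t0, $t0, 4 → $t0=104+4=108
sub $t2, $t2, 1 → $t2=10-1=9
cmp $t2, 4  (cmp 9,4)
bgt L1: taken
lw $t1, 0($t0) → $t1=M[108]=-5
and $t1, $t1, 63 → $t1=(-5)&63=59
add $t1, $t1, 2 → $t1=59+2=61
sub $t1, $t1, 6 → $t1=61-6=55
add $t0, $t0, 4 → $t0=108+4=112
sub $t2, $t2, 1 → $t2=9-1=8
cmp $t2, 4  (cmp 8,4)
After step 26: $t1 = 55.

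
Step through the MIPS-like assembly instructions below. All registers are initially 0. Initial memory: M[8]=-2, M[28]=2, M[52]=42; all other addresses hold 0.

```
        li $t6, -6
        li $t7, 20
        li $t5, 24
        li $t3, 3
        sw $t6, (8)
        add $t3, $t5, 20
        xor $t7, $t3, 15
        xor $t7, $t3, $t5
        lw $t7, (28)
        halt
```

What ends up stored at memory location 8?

after li $t6, -6: $t6=-6
after li $t7, 20: $t7=20
after li $t5, 24: $t5=24
after li $t3, 3: $t3=3
sw $t6, (8) → M[8]=-6
after add $t3, $t5, 20: $t3=24+20=44
after xor $t7, $t3, 15: $t7=44^15=35
after xor $t7, $t3, $t5: $t7=44^24=52
after lw $t7, (28): $t7=M[28]=2
halt.

-6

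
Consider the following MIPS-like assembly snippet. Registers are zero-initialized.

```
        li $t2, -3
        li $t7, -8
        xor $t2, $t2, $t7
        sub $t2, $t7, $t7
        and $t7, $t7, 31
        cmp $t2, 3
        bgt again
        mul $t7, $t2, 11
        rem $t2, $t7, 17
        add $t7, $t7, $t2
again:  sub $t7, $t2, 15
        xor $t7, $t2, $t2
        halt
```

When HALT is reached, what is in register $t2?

li $t2, -3 → $t2=-3
li $t7, -8 → $t7=-8
xor $t2, $t2, $t7 → $t2=(-3)^(-8)=5
sub $t2, $t7, $t7 → $t2=(-8)-(-8)=0
and $t7, $t7, 31 → $t7=(-8)&31=24
cmp $t2, 3  (cmp 0,3)
bgt again: not taken
mul $t7, $t2, 11 → $t7=0*11=0
rem $t2, $t7, 17 → $t2=0%17=0
add $t7, $t7, $t2 → $t7=0+0=0
sub $t7, $t2, 15 → $t7=0-15=-15
xor $t7, $t2, $t2 → $t7=0^0=0
halt.

0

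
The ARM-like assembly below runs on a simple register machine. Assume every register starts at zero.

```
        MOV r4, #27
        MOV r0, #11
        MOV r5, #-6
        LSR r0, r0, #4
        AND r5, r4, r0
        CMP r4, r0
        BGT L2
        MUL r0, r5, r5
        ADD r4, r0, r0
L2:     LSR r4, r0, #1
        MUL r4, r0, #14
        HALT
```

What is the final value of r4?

after MOV r4, #27: r4=27
after MOV r0, #11: r0=11
after MOV r5, #-6: r5=-6
after LSR r0, r0, #4: r0=11>>4=0
after AND r5, r4, r0: r5=27&0=0
CMP r4, r0  (cmp 27,0)
BGT L2: taken
after LSR r4, r0, #1: r4=0>>1=0
after MUL r4, r0, #14: r4=0*14=0
halt.

0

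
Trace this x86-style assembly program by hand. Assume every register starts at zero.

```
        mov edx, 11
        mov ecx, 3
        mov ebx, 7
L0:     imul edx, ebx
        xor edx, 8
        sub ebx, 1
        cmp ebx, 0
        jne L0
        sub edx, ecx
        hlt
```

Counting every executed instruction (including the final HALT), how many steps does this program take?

mov edx, 11 → edx=11
mov ecx, 3 → ecx=3
mov ebx, 7 → ebx=7
imul edx, ebx → edx=11*7=77
xor edx, 8 → edx=77^8=69
sub ebx, 1 → ebx=7-1=6
cmp ebx, 0  (cmp 6,0)
jne L0: taken
imul edx, ebx → edx=69*6=414
xor edx, 8 → edx=414^8=406
sub ebx, 1 → ebx=6-1=5
cmp ebx, 0  (cmp 5,0)
jne L0: taken
imul edx, ebx → edx=406*5=2030
xor edx, 8 → edx=2030^8=2022
sub ebx, 1 → ebx=5-1=4
cmp ebx, 0  (cmp 4,0)
jne L0: taken
imul edx, ebx → edx=2022*4=8088
xor edx, 8 → edx=8088^8=8080
sub ebx, 1 → ebx=4-1=3
cmp ebx, 0  (cmp 3,0)
jne L0: taken
imul edx, ebx → edx=8080*3=24240
xor edx, 8 → edx=24240^8=24248
sub ebx, 1 → ebx=3-1=2
cmp ebx, 0  (cmp 2,0)
jne L0: taken
imul edx, ebx → edx=24248*2=48496
xor edx, 8 → edx=48496^8=48504
sub ebx, 1 → ebx=2-1=1
cmp ebx, 0  (cmp 1,0)
jne L0: taken
imul edx, ebx → edx=48504*1=48504
xor edx, 8 → edx=48504^8=48496
sub ebx, 1 → ebx=1-1=0
cmp ebx, 0  (cmp 0,0)
jne L0: not taken
sub edx, ecx → edx=48496-3=48493
halt.
Total executed instructions: 40.

40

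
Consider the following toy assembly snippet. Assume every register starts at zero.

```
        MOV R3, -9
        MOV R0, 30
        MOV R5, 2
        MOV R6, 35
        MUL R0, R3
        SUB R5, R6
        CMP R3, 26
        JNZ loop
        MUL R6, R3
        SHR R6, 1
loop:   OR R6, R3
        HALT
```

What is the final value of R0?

-270

MOV R3, -9 → R3=-9
MOV R0, 30 → R0=30
MOV R5, 2 → R5=2
MOV R6, 35 → R6=35
MUL R0, R3 → R0=30*(-9)=-270
SUB R5, R6 → R5=2-35=-33
CMP R3, 26  (cmp -9,26)
JNZ loop: taken
OR R6, R3 → R6=35|(-9)=-9
halt.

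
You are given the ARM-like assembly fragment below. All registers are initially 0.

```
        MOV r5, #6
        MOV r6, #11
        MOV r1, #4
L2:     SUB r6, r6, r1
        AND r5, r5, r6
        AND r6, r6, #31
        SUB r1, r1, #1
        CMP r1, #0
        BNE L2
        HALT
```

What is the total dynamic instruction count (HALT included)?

MOV r5, #6 → r5=6
MOV r6, #11 → r6=11
MOV r1, #4 → r1=4
SUB r6, r6, r1 → r6=11-4=7
AND r5, r5, r6 → r5=6&7=6
AND r6, r6, #31 → r6=7&31=7
SUB r1, r1, #1 → r1=4-1=3
CMP r1, #0  (cmp 3,0)
BNE L2: taken
SUB r6, r6, r1 → r6=7-3=4
AND r5, r5, r6 → r5=6&4=4
AND r6, r6, #31 → r6=4&31=4
SUB r1, r1, #1 → r1=3-1=2
CMP r1, #0  (cmp 2,0)
BNE L2: taken
SUB r6, r6, r1 → r6=4-2=2
AND r5, r5, r6 → r5=4&2=0
AND r6, r6, #31 → r6=2&31=2
SUB r1, r1, #1 → r1=2-1=1
CMP r1, #0  (cmp 1,0)
BNE L2: taken
SUB r6, r6, r1 → r6=2-1=1
AND r5, r5, r6 → r5=0&1=0
AND r6, r6, #31 → r6=1&31=1
SUB r1, r1, #1 → r1=1-1=0
CMP r1, #0  (cmp 0,0)
BNE L2: not taken
halt.
Total executed instructions: 28.

28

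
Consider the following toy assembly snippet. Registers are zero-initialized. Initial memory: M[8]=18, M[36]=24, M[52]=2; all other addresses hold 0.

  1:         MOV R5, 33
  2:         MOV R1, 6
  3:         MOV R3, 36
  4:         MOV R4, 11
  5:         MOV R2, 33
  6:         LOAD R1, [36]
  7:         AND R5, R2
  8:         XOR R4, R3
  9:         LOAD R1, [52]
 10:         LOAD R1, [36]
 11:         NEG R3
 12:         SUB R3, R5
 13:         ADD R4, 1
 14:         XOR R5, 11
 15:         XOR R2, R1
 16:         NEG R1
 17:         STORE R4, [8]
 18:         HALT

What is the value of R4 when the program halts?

MOV R5, 33 → R5=33
MOV R1, 6 → R1=6
MOV R3, 36 → R3=36
MOV R4, 11 → R4=11
MOV R2, 33 → R2=33
LOAD R1, [36] → R1=M[36]=24
AND R5, R2 → R5=33&33=33
XOR R4, R3 → R4=11^36=47
LOAD R1, [52] → R1=M[52]=2
LOAD R1, [36] → R1=M[36]=24
NEG R3 → R3=-(36)=-36
SUB R3, R5 → R3=(-36)-33=-69
ADD R4, 1 → R4=47+1=48
XOR R5, 11 → R5=33^11=42
XOR R2, R1 → R2=33^24=57
NEG R1 → R1=-(24)=-24
STORE R4, [8] → M[8]=48
halt.

48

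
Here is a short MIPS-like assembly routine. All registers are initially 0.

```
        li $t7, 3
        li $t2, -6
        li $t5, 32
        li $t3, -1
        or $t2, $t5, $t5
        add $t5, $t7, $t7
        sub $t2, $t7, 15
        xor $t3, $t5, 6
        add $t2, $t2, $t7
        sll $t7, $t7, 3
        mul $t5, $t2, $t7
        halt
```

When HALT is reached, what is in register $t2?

li $t7, 3 → $t7=3
li $t2, -6 → $t2=-6
li $t5, 32 → $t5=32
li $t3, -1 → $t3=-1
or $t2, $t5, $t5 → $t2=32|32=32
add $t5, $t7, $t7 → $t5=3+3=6
sub $t2, $t7, 15 → $t2=3-15=-12
xor $t3, $t5, 6 → $t3=6^6=0
add $t2, $t2, $t7 → $t2=(-12)+3=-9
sll $t7, $t7, 3 → $t7=3<<3=24
mul $t5, $t2, $t7 → $t5=(-9)*24=-216
halt.

-9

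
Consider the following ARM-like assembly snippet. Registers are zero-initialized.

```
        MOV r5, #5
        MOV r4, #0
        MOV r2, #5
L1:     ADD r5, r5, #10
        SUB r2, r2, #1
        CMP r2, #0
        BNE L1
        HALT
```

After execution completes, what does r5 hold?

55

r5=5
r4=0
r2=5
r5=5+10=15
r2=5-1=4
CMP r2, #0  (cmp 4,0)
BNE L1: taken
r5=15+10=25
r2=4-1=3
CMP r2, #0  (cmp 3,0)
BNE L1: taken
r5=25+10=35
r2=3-1=2
CMP r2, #0  (cmp 2,0)
BNE L1: taken
r5=35+10=45
r2=2-1=1
CMP r2, #0  (cmp 1,0)
BNE L1: taken
r5=45+10=55
r2=1-1=0
CMP r2, #0  (cmp 0,0)
BNE L1: not taken
halt.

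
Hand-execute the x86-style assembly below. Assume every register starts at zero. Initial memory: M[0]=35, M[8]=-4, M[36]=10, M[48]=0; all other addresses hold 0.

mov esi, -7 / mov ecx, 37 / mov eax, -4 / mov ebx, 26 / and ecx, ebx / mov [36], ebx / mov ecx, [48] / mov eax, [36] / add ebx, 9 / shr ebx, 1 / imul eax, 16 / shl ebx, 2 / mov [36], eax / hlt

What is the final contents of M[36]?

esi=-7
ecx=37
eax=-4
ebx=26
ecx=37&26=0
mov [36], ebx → M[36]=26
ecx=M[48]=0
eax=M[36]=26
ebx=26+9=35
ebx=35>>1=17
eax=26*16=416
ebx=17<<2=68
mov [36], eax → M[36]=416
halt.

416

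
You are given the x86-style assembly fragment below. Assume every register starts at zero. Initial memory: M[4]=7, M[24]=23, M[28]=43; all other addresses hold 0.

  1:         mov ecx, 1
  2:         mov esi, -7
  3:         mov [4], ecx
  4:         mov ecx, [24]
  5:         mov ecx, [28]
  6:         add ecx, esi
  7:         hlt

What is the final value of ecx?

36

after mov ecx, 1: ecx=1
after mov esi, -7: esi=-7
mov [4], ecx → M[4]=1
after mov ecx, [24]: ecx=M[24]=23
after mov ecx, [28]: ecx=M[28]=43
after add ecx, esi: ecx=43+(-7)=36
halt.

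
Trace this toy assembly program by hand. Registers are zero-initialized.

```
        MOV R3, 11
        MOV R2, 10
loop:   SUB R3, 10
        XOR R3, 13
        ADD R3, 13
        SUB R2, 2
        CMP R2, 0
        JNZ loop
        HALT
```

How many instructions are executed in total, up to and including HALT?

33

after MOV R3, 11: R3=11
after MOV R2, 10: R2=10
after SUB R3, 10: R3=11-10=1
after XOR R3, 13: R3=1^13=12
after ADD R3, 13: R3=12+13=25
after SUB R2, 2: R2=10-2=8
CMP R2, 0  (cmp 8,0)
JNZ loop: taken
after SUB R3, 10: R3=25-10=15
after XOR R3, 13: R3=15^13=2
after ADD R3, 13: R3=2+13=15
after SUB R2, 2: R2=8-2=6
CMP R2, 0  (cmp 6,0)
JNZ loop: taken
after SUB R3, 10: R3=15-10=5
after XOR R3, 13: R3=5^13=8
after ADD R3, 13: R3=8+13=21
after SUB R2, 2: R2=6-2=4
CMP R2, 0  (cmp 4,0)
JNZ loop: taken
after SUB R3, 10: R3=21-10=11
after XOR R3, 13: R3=11^13=6
after ADD R3, 13: R3=6+13=19
after SUB R2, 2: R2=4-2=2
CMP R2, 0  (cmp 2,0)
JNZ loop: taken
after SUB R3, 10: R3=19-10=9
after XOR R3, 13: R3=9^13=4
after ADD R3, 13: R3=4+13=17
after SUB R2, 2: R2=2-2=0
CMP R2, 0  (cmp 0,0)
JNZ loop: not taken
halt.
Total executed instructions: 33.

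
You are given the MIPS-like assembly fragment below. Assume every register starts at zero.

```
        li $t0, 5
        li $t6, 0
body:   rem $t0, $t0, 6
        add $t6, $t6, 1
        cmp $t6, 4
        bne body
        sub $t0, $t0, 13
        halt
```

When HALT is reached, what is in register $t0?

-8

$t0=5
$t6=0
$t0=5%6=5
$t6=0+1=1
cmp $t6, 4  (cmp 1,4)
bne body: taken
$t0=5%6=5
$t6=1+1=2
cmp $t6, 4  (cmp 2,4)
bne body: taken
$t0=5%6=5
$t6=2+1=3
cmp $t6, 4  (cmp 3,4)
bne body: taken
$t0=5%6=5
$t6=3+1=4
cmp $t6, 4  (cmp 4,4)
bne body: not taken
$t0=5-13=-8
halt.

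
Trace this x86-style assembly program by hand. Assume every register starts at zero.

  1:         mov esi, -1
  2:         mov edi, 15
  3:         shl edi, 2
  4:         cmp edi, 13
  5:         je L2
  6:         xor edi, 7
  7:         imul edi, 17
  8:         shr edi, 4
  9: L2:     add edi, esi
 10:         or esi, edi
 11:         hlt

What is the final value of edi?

mov esi, -1 → esi=-1
mov edi, 15 → edi=15
shl edi, 2 → edi=15<<2=60
cmp edi, 13  (cmp 60,13)
je L2: not taken
xor edi, 7 → edi=60^7=59
imul edi, 17 → edi=59*17=1003
shr edi, 4 → edi=1003>>4=62
add edi, esi → edi=62+(-1)=61
or esi, edi → esi=(-1)|61=-1
halt.

61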